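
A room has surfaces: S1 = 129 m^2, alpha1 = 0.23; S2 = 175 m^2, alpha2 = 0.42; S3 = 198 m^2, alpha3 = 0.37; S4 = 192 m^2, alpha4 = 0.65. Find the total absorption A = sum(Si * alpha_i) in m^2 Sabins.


129 * 0.23 = 29.67
175 * 0.42 = 73.5
198 * 0.37 = 73.26
192 * 0.65 = 124.8
A_total = 29.67 + 73.5 + 73.26 + 124.8 = 301.23 m^2


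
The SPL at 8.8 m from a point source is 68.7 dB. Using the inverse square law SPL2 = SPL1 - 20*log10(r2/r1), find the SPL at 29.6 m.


r2/r1 = 29.6/8.8 = 3.36364
Correction = 20*log10(3.36364) = 10.5362 dB
SPL2 = 68.7 - 10.5362 = 58.164 dB


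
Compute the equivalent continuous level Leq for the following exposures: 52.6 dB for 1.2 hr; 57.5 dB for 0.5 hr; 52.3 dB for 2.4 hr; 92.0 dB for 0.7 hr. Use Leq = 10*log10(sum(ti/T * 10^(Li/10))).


T_total = 1.2 + 0.5 + 2.4 + 0.7 = 4.8 hr
(1.2/4.8) * 10^(52.6/10) = 45492.5
(0.5/4.8) * 10^(57.5/10) = 58577.2
(2.4/4.8) * 10^(52.3/10) = 84912.2
(0.7/4.8) * 10^(92.0/10) = 2.3113e+08
Sum = 45492.5 + 58577.2 + 84912.2 + 2.3113e+08 = 2.31319e+08
Leq = 10*log10(2.31319e+08) = 83.642 dB


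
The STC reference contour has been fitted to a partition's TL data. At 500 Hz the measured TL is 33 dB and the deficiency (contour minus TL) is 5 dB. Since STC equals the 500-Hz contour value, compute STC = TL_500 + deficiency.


By ASTM E413, STC = value of the fitted reference contour at 500 Hz.
Contour value at 500 Hz = TL_500 + deficiency = 33 + 5 = 38
STC = 38


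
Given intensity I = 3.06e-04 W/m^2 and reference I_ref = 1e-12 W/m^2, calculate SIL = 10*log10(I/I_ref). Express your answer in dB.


I / I_ref = 3.06e-04 / 1e-12 = 3.06e+08
SIL = 10 * log10(3.06e+08) = 84.857 dB


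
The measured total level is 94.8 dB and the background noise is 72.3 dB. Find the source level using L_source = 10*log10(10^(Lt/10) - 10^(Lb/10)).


10^(94.8/10) = 3.01995e+09
10^(72.3/10) = 1.69824e+07
Difference = 3.01995e+09 - 1.69824e+07 = 3.00297e+09
L_source = 10*log10(3.00297e+09) = 94.776 dB


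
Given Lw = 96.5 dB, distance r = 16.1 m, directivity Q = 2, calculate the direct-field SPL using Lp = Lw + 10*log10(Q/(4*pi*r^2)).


4*pi*r^2 = 4*pi*16.1^2 = 3257.33 m^2
Q / (4*pi*r^2) = 2 / 3257.33 = 0.000614
Lp = 96.5 + 10*log10(0.000614) = 64.382 dB


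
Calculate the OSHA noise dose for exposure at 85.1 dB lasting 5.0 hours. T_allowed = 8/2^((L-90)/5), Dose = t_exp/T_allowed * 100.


T_allowed = 8 / 2^((85.1 - 90)/5) = 15.7797 hr
Dose = 5.0 / 15.7797 * 100 = 31.686 %


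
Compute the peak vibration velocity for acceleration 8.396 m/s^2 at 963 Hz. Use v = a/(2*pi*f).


omega = 2*pi*f = 2*pi*963 = 6050.71 rad/s
v = a / omega = 8.396 / 6050.71 = 0.0013876 m/s


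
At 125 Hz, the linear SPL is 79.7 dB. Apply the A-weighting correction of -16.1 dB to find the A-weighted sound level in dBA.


A-weighting table: 125 Hz -> -16.1 dB correction
SPL_A = SPL + correction = 79.7 + (-16.1) = 63.6 dBA


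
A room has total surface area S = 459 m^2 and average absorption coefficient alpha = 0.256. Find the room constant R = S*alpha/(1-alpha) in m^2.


R = 459 * 0.256 / (1 - 0.256) = 157.94 m^2


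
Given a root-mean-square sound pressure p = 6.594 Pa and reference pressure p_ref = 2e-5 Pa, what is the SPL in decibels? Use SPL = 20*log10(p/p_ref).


p / p_ref = 6.594 / 2e-5 = 329700
SPL = 20 * log10(329700) = 110.36 dB


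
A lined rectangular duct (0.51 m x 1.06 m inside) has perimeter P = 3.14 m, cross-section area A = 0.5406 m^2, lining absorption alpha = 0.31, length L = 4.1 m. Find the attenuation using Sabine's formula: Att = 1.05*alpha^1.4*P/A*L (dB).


alpha^1.4 = 0.31^1.4 = 0.194047
Attenuation rate = 1.05 * alpha^1.4 * P / A
= 1.05 * 0.194047 * 3.14 / 0.5406 = 1.18345 dB/m
Total Att = 1.18345 * 4.1 = 4.8521 dB


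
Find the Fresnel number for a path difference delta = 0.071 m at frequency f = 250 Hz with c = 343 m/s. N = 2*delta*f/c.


N = 2*delta*f/c = 2*delta/lambda, where lambda = c/f
lambda = 343 / 250 = 1.372 m
N = 2 * 0.071 / 1.372 = 0.1035


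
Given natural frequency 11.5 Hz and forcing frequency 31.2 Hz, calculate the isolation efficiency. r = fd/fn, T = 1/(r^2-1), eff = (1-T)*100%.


r = 31.2 / 11.5 = 2.71304
r^2 - 1 = 2.71304^2 - 1 = 6.36059
T = 1/6.36059 = 0.157218
Efficiency = (1 - 0.157218)*100 = 84.278 %


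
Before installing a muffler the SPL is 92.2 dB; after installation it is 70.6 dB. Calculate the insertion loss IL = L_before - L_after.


Insertion loss = SPL without muffler - SPL with muffler
IL = 92.2 - 70.6 = 21.6 dB


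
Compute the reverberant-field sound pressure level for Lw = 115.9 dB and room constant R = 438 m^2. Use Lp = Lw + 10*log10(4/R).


4/R = 4/438 = 0.00913242
Lp = 115.9 + 10*log10(0.00913242) = 95.506 dB


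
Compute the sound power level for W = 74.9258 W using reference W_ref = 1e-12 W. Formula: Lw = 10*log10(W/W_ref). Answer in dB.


W / W_ref = 74.9258 / 1e-12 = 7.49258e+13
Lw = 10 * log10(7.49258e+13) = 138.75 dB


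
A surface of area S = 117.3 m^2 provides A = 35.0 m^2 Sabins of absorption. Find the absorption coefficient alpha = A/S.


Absorption coefficient = absorbed power / incident power
alpha = A / S = 35.0 / 117.3 = 0.29838


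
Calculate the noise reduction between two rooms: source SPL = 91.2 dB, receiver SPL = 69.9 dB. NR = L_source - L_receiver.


NR = L_source - L_receiver (difference between source and receiving room levels)
NR = 91.2 - 69.9 = 21.3 dB


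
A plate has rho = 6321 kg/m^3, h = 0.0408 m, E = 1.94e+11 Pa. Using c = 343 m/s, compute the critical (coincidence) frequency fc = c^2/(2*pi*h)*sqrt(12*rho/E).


12*rho/E = 12*6321/1.94e+11 = 3.9099e-07
sqrt(12*rho/E) = sqrt(3.9099e-07) = 0.000625292
c^2/(2*pi*h) = 343^2/(2*pi*0.0408) = 458932
fc = 458932 * 0.000625292 = 286.97 Hz


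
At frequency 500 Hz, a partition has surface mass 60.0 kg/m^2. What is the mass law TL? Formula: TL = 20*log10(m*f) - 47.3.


m * f = 60.0 * 500 = 30000
20*log10(30000) = 89.5424 dB
TL = 89.5424 - 47.3 = 42.242 dB


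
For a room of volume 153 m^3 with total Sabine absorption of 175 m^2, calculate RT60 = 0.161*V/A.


RT60 = 0.161 * 153 / 175 = 0.14076 s


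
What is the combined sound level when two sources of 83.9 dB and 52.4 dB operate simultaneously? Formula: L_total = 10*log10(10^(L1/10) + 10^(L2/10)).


10^(83.9/10) = 2.45471e+08
10^(52.4/10) = 173780
Sum = 2.45471e+08 + 173780 = 2.45645e+08
L_total = 10*log10(2.45645e+08) = 83.903 dB


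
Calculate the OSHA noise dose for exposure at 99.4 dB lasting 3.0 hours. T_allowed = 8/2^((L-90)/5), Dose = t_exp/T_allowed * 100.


T_allowed = 8 / 2^((99.4 - 90)/5) = 2.17347 hr
Dose = 3.0 / 2.17347 * 100 = 138.03 %


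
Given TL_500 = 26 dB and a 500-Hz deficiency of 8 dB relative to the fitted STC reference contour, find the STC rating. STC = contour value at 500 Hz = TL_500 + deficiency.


By ASTM E413, STC = value of the fitted reference contour at 500 Hz.
Contour value at 500 Hz = TL_500 + deficiency = 26 + 8 = 34
STC = 34


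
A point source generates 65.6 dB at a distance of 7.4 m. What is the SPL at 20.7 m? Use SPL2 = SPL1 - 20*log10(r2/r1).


r2/r1 = 20.7/7.4 = 2.7973
Correction = 20*log10(2.7973) = 8.93478 dB
SPL2 = 65.6 - 8.93478 = 56.665 dB


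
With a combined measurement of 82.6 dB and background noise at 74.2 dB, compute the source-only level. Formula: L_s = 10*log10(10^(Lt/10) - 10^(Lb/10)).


10^(82.6/10) = 1.8197e+08
10^(74.2/10) = 2.63027e+07
Difference = 1.8197e+08 - 2.63027e+07 = 1.55667e+08
L_source = 10*log10(1.55667e+08) = 81.922 dB


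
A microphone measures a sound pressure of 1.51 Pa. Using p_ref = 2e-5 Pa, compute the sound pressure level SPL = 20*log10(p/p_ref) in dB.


p / p_ref = 1.51 / 2e-5 = 75500
SPL = 20 * log10(75500) = 97.559 dB


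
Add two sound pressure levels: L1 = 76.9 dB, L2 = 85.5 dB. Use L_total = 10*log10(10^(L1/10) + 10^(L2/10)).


10^(76.9/10) = 4.89779e+07
10^(85.5/10) = 3.54813e+08
Sum = 4.89779e+07 + 3.54813e+08 = 4.03791e+08
L_total = 10*log10(4.03791e+08) = 86.062 dB


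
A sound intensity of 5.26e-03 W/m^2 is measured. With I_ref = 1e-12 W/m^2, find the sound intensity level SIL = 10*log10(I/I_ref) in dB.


I / I_ref = 5.26e-03 / 1e-12 = 5.26e+09
SIL = 10 * log10(5.26e+09) = 97.21 dB


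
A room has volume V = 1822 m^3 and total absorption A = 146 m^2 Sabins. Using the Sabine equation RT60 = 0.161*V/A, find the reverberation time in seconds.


RT60 = 0.161 * 1822 / 146 = 2.0092 s


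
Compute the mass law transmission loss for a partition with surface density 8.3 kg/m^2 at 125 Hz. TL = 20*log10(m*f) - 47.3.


m * f = 8.3 * 125 = 1037.5
20*log10(1037.5) = 60.3198 dB
TL = 60.3198 - 47.3 = 13.02 dB


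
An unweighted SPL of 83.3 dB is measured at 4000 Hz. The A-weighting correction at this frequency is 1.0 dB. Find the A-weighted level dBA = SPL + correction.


A-weighting table: 4000 Hz -> 1.0 dB correction
SPL_A = SPL + correction = 83.3 + (1.0) = 84.3 dBA


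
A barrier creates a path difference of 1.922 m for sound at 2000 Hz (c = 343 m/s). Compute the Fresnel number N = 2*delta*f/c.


N = 2*delta*f/c = 2*delta/lambda, where lambda = c/f
lambda = 343 / 2000 = 0.1715 m
N = 2 * 1.922 / 0.1715 = 22.414


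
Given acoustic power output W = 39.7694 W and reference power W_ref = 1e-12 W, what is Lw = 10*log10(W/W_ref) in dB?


W / W_ref = 39.7694 / 1e-12 = 3.97694e+13
Lw = 10 * log10(3.97694e+13) = 136 dB


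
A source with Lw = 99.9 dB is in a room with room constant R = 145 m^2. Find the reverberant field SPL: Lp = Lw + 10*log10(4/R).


4/R = 4/145 = 0.0275862
Lp = 99.9 + 10*log10(0.0275862) = 84.307 dB


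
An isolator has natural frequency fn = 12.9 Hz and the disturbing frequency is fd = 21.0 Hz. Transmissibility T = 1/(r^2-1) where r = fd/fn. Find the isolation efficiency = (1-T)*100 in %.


r = 21.0 / 12.9 = 1.62791
r^2 - 1 = 1.62791^2 - 1 = 1.65009
T = 1/1.65009 = 0.606028
Efficiency = (1 - 0.606028)*100 = 39.397 %


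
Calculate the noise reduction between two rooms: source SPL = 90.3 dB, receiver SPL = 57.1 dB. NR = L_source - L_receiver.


NR = L_source - L_receiver (difference between source and receiving room levels)
NR = 90.3 - 57.1 = 33.2 dB


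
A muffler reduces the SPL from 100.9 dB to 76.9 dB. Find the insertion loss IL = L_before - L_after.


Insertion loss = SPL without muffler - SPL with muffler
IL = 100.9 - 76.9 = 24 dB


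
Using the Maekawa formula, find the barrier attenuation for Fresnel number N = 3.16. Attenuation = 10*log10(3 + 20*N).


3 + 20*N = 3 + 20*3.16 = 66.2
Att = 10*log10(66.2) = 18.209 dB


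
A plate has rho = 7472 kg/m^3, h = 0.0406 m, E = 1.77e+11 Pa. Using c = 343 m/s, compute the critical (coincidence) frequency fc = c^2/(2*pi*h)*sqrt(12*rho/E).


12*rho/E = 12*7472/1.77e+11 = 5.06576e-07
sqrt(12*rho/E) = sqrt(5.06576e-07) = 0.000711742
c^2/(2*pi*h) = 343^2/(2*pi*0.0406) = 461193
fc = 461193 * 0.000711742 = 328.25 Hz


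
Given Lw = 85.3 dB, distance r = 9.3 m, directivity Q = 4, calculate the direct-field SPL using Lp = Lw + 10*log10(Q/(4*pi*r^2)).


4*pi*r^2 = 4*pi*9.3^2 = 1086.87 m^2
Q / (4*pi*r^2) = 4 / 1086.87 = 0.00368029
Lp = 85.3 + 10*log10(0.00368029) = 60.959 dB


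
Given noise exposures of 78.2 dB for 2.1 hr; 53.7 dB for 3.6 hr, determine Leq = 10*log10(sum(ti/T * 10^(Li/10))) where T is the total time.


T_total = 2.1 + 3.6 = 5.7 hr
(2.1/5.7) * 10^(78.2/10) = 2.43413e+07
(3.6/5.7) * 10^(53.7/10) = 148057
Sum = 2.43413e+07 + 148057 = 2.44894e+07
Leq = 10*log10(2.44894e+07) = 73.89 dB


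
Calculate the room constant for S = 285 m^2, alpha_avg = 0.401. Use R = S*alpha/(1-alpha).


R = 285 * 0.401 / (1 - 0.401) = 190.79 m^2


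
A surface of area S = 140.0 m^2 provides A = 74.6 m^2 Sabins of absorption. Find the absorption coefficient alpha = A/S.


Absorption coefficient = absorbed power / incident power
alpha = A / S = 74.6 / 140.0 = 0.53286


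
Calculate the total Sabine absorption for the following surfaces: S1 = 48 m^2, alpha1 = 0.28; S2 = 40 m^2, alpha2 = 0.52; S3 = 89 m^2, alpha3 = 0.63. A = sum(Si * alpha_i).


48 * 0.28 = 13.44
40 * 0.52 = 20.8
89 * 0.63 = 56.07
A_total = 13.44 + 20.8 + 56.07 = 90.31 m^2


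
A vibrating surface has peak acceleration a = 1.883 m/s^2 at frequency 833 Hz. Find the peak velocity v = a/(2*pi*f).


omega = 2*pi*f = 2*pi*833 = 5233.89 rad/s
v = a / omega = 1.883 / 5233.89 = 0.00035977 m/s


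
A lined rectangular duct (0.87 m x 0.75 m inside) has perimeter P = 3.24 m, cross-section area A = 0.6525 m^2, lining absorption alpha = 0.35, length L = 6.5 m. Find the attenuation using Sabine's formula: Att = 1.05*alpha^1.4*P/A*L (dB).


alpha^1.4 = 0.35^1.4 = 0.229983
Attenuation rate = 1.05 * alpha^1.4 * P / A
= 1.05 * 0.229983 * 3.24 / 0.6525 = 1.19908 dB/m
Total Att = 1.19908 * 6.5 = 7.794 dB


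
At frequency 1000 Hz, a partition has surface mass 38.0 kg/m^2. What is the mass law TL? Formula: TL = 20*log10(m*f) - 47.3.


m * f = 38.0 * 1000 = 38000
20*log10(38000) = 91.5957 dB
TL = 91.5957 - 47.3 = 44.296 dB


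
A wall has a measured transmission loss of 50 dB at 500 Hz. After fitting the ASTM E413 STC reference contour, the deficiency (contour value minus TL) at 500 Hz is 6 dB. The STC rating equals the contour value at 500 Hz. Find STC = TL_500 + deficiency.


By ASTM E413, STC = value of the fitted reference contour at 500 Hz.
Contour value at 500 Hz = TL_500 + deficiency = 50 + 6 = 56
STC = 56


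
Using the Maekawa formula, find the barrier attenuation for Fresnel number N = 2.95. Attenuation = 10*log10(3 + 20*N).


3 + 20*N = 3 + 20*2.95 = 62
Att = 10*log10(62) = 17.924 dB


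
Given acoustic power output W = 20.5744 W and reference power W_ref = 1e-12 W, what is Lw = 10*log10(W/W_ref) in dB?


W / W_ref = 20.5744 / 1e-12 = 2.05744e+13
Lw = 10 * log10(2.05744e+13) = 133.13 dB


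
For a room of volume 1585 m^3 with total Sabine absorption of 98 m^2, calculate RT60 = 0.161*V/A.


RT60 = 0.161 * 1585 / 98 = 2.6039 s


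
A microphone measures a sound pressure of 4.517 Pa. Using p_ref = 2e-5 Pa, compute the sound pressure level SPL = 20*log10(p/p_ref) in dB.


p / p_ref = 4.517 / 2e-5 = 225850
SPL = 20 * log10(225850) = 107.08 dB


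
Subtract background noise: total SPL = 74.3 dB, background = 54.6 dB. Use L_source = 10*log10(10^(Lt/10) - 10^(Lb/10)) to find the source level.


10^(74.3/10) = 2.69153e+07
10^(54.6/10) = 288403
Difference = 2.69153e+07 - 288403 = 2.66269e+07
L_source = 10*log10(2.66269e+07) = 74.253 dB


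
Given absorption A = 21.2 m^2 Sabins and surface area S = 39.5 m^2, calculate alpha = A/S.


Absorption coefficient = absorbed power / incident power
alpha = A / S = 21.2 / 39.5 = 0.53671


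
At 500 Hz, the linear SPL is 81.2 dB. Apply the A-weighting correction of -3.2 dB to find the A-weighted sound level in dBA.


A-weighting table: 500 Hz -> -3.2 dB correction
SPL_A = SPL + correction = 81.2 + (-3.2) = 78 dBA


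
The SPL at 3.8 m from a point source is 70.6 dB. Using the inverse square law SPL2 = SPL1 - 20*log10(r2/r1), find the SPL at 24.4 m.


r2/r1 = 24.4/3.8 = 6.42105
Correction = 20*log10(6.42105) = 16.1521 dB
SPL2 = 70.6 - 16.1521 = 54.448 dB


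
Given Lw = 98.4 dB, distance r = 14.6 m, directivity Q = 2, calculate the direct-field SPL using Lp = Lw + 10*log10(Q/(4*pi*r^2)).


4*pi*r^2 = 4*pi*14.6^2 = 2678.65 m^2
Q / (4*pi*r^2) = 2 / 2678.65 = 0.000746645
Lp = 98.4 + 10*log10(0.000746645) = 67.131 dB


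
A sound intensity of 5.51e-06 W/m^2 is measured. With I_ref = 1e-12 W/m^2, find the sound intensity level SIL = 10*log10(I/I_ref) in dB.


I / I_ref = 5.51e-06 / 1e-12 = 5.51e+06
SIL = 10 * log10(5.51e+06) = 67.412 dB


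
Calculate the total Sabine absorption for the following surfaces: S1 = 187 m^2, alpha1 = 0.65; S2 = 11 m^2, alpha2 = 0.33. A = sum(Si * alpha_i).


187 * 0.65 = 121.55
11 * 0.33 = 3.63
A_total = 121.55 + 3.63 = 125.18 m^2


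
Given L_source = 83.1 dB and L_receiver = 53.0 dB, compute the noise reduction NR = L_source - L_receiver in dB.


NR = L_source - L_receiver (difference between source and receiving room levels)
NR = 83.1 - 53.0 = 30.1 dB


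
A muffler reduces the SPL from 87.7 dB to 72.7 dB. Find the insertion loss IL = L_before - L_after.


Insertion loss = SPL without muffler - SPL with muffler
IL = 87.7 - 72.7 = 15 dB


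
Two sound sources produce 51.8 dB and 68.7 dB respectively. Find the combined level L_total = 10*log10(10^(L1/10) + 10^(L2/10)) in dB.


10^(51.8/10) = 151356
10^(68.7/10) = 7.4131e+06
Sum = 151356 + 7.4131e+06 = 7.56446e+06
L_total = 10*log10(7.56446e+06) = 68.788 dB


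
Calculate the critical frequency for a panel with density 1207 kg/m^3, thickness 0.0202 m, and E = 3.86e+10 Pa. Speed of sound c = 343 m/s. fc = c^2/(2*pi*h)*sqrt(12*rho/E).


12*rho/E = 12*1207/3.86e+10 = 3.75233e-07
sqrt(12*rho/E) = sqrt(3.75233e-07) = 0.000612563
c^2/(2*pi*h) = 343^2/(2*pi*0.0202) = 926951
fc = 926951 * 0.000612563 = 567.82 Hz


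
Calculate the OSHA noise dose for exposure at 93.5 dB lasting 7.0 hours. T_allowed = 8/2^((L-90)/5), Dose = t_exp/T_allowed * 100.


T_allowed = 8 / 2^((93.5 - 90)/5) = 4.92458 hr
Dose = 7.0 / 4.92458 * 100 = 142.14 %


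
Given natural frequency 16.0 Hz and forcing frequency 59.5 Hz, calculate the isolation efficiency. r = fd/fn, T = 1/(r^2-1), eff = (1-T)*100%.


r = 59.5 / 16.0 = 3.71875
r^2 - 1 = 3.71875^2 - 1 = 12.8291
T = 1/12.8291 = 0.0779478
Efficiency = (1 - 0.0779478)*100 = 92.205 %


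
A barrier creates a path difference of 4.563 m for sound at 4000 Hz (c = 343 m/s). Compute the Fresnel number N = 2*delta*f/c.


N = 2*delta*f/c = 2*delta/lambda, where lambda = c/f
lambda = 343 / 4000 = 0.08575 m
N = 2 * 4.563 / 0.08575 = 106.43


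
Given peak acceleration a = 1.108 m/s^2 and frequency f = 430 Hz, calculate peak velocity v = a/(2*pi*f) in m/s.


omega = 2*pi*f = 2*pi*430 = 2701.77 rad/s
v = a / omega = 1.108 / 2701.77 = 0.0004101 m/s


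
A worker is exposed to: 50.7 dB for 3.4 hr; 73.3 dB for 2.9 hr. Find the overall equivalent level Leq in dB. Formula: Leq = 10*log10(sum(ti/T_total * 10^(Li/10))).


T_total = 3.4 + 2.9 = 6.3 hr
(3.4/6.3) * 10^(50.7/10) = 63407.2
(2.9/6.3) * 10^(73.3/10) = 9.84141e+06
Sum = 63407.2 + 9.84141e+06 = 9.90482e+06
Leq = 10*log10(9.90482e+06) = 69.958 dB


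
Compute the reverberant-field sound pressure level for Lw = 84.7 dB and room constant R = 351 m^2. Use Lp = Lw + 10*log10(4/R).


4/R = 4/351 = 0.011396
Lp = 84.7 + 10*log10(0.011396) = 65.268 dB


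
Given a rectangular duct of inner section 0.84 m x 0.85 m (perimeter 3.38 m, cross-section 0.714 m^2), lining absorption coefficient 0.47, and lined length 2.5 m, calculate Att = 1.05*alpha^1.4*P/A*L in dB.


alpha^1.4 = 0.47^1.4 = 0.347486
Attenuation rate = 1.05 * alpha^1.4 * P / A
= 1.05 * 0.347486 * 3.38 / 0.714 = 1.72721 dB/m
Total Att = 1.72721 * 2.5 = 4.318 dB


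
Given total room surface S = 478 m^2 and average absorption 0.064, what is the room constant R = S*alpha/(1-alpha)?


R = 478 * 0.064 / (1 - 0.064) = 32.684 m^2


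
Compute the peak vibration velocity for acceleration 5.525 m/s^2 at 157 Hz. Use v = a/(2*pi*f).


omega = 2*pi*f = 2*pi*157 = 986.46 rad/s
v = a / omega = 5.525 / 986.46 = 0.0056008 m/s


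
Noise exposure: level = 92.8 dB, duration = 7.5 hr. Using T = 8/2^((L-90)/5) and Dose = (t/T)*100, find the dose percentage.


T_allowed = 8 / 2^((92.8 - 90)/5) = 5.42642 hr
Dose = 7.5 / 5.42642 * 100 = 138.21 %


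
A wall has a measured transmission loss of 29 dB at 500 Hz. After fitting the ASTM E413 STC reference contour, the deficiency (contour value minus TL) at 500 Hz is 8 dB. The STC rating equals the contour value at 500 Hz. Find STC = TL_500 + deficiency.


By ASTM E413, STC = value of the fitted reference contour at 500 Hz.
Contour value at 500 Hz = TL_500 + deficiency = 29 + 8 = 37
STC = 37


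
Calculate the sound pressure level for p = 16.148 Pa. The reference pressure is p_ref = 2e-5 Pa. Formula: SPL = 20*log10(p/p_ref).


p / p_ref = 16.148 / 2e-5 = 807400
SPL = 20 * log10(807400) = 118.14 dB


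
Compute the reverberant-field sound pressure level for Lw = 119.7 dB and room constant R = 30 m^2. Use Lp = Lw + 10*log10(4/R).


4/R = 4/30 = 0.133333
Lp = 119.7 + 10*log10(0.133333) = 110.95 dB


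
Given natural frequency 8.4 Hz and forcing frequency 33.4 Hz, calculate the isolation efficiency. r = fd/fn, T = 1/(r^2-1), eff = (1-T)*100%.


r = 33.4 / 8.4 = 3.97619
r^2 - 1 = 3.97619^2 - 1 = 14.8101
T = 1/14.8101 = 0.0675215
Efficiency = (1 - 0.0675215)*100 = 93.248 %


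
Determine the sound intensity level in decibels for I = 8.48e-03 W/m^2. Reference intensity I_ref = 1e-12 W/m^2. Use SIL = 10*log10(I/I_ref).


I / I_ref = 8.48e-03 / 1e-12 = 8.48e+09
SIL = 10 * log10(8.48e+09) = 99.284 dB


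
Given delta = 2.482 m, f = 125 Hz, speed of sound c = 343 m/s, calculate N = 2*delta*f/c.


N = 2*delta*f/c = 2*delta/lambda, where lambda = c/f
lambda = 343 / 125 = 2.744 m
N = 2 * 2.482 / 2.744 = 1.809


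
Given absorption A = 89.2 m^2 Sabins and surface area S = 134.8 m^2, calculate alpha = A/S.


Absorption coefficient = absorbed power / incident power
alpha = A / S = 89.2 / 134.8 = 0.66172


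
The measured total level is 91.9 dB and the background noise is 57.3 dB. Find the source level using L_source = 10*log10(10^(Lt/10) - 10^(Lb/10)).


10^(91.9/10) = 1.54882e+09
10^(57.3/10) = 537032
Difference = 1.54882e+09 - 537032 = 1.54828e+09
L_source = 10*log10(1.54828e+09) = 91.898 dB


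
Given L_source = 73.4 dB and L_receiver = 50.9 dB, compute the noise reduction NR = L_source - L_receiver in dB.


NR = L_source - L_receiver (difference between source and receiving room levels)
NR = 73.4 - 50.9 = 22.5 dB


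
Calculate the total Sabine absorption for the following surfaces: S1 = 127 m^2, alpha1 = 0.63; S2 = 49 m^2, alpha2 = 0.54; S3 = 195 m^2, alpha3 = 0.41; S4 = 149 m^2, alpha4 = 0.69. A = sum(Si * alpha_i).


127 * 0.63 = 80.01
49 * 0.54 = 26.46
195 * 0.41 = 79.95
149 * 0.69 = 102.81
A_total = 80.01 + 26.46 + 79.95 + 102.81 = 289.23 m^2


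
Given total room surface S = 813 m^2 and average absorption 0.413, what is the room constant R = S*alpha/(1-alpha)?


R = 813 * 0.413 / (1 - 0.413) = 572.01 m^2


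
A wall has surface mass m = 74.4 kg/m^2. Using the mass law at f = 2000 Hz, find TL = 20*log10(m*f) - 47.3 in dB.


m * f = 74.4 * 2000 = 148800
20*log10(148800) = 103.452 dB
TL = 103.452 - 47.3 = 56.152 dB


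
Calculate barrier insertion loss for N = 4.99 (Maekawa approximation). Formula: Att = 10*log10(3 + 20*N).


3 + 20*N = 3 + 20*4.99 = 102.8
Att = 10*log10(102.8) = 20.12 dB


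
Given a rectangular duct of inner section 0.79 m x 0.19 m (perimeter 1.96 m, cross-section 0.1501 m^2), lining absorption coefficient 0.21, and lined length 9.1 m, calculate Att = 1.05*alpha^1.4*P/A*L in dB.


alpha^1.4 = 0.21^1.4 = 0.112488
Attenuation rate = 1.05 * alpha^1.4 * P / A
= 1.05 * 0.112488 * 1.96 / 0.1501 = 1.54231 dB/m
Total Att = 1.54231 * 9.1 = 14.035 dB


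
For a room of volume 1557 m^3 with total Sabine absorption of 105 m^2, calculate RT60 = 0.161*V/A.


RT60 = 0.161 * 1557 / 105 = 2.3874 s


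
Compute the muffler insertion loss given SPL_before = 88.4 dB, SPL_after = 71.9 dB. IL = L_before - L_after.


Insertion loss = SPL without muffler - SPL with muffler
IL = 88.4 - 71.9 = 16.5 dB


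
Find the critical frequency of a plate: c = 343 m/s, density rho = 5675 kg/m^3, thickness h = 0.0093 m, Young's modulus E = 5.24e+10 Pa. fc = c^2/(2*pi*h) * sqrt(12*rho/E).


12*rho/E = 12*5675/5.24e+10 = 1.29962e-06
sqrt(12*rho/E) = sqrt(1.29962e-06) = 0.00114001
c^2/(2*pi*h) = 343^2/(2*pi*0.0093) = 2.01338e+06
fc = 2.01338e+06 * 0.00114001 = 2295.3 Hz


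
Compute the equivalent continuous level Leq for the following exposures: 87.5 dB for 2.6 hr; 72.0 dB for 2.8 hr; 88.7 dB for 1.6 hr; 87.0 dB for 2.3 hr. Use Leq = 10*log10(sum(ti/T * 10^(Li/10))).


T_total = 2.6 + 2.8 + 1.6 + 2.3 = 9.3 hr
(2.6/9.3) * 10^(87.5/10) = 1.57214e+08
(2.8/9.3) * 10^(72.0/10) = 4.77172e+06
(1.6/9.3) * 10^(88.7/10) = 1.27537e+08
(2.3/9.3) * 10^(87.0/10) = 1.2395e+08
Sum = 1.57214e+08 + 4.77172e+06 + 1.27537e+08 + 1.2395e+08 = 4.13473e+08
Leq = 10*log10(4.13473e+08) = 86.164 dB


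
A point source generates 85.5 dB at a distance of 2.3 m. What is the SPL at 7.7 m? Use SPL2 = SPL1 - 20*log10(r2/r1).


r2/r1 = 7.7/2.3 = 3.34783
Correction = 20*log10(3.34783) = 10.4953 dB
SPL2 = 85.5 - 10.4953 = 75.005 dB


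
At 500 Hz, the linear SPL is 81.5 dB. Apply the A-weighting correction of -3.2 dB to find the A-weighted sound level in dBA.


A-weighting table: 500 Hz -> -3.2 dB correction
SPL_A = SPL + correction = 81.5 + (-3.2) = 78.3 dBA


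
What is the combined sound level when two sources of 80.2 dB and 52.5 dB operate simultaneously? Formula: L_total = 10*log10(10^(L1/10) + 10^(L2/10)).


10^(80.2/10) = 1.04713e+08
10^(52.5/10) = 177828
Sum = 1.04713e+08 + 177828 = 1.04891e+08
L_total = 10*log10(1.04891e+08) = 80.207 dB


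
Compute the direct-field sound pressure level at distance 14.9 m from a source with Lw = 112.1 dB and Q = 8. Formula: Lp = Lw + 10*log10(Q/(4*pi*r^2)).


4*pi*r^2 = 4*pi*14.9^2 = 2789.86 m^2
Q / (4*pi*r^2) = 8 / 2789.86 = 0.00286753
Lp = 112.1 + 10*log10(0.00286753) = 86.675 dB


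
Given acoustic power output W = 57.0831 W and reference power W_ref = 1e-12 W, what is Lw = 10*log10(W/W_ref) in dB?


W / W_ref = 57.0831 / 1e-12 = 5.70831e+13
Lw = 10 * log10(5.70831e+13) = 137.57 dB


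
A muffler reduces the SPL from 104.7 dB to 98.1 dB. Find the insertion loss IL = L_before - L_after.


Insertion loss = SPL without muffler - SPL with muffler
IL = 104.7 - 98.1 = 6.6 dB


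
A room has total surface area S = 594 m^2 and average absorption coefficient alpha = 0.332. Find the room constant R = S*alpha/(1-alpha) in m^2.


R = 594 * 0.332 / (1 - 0.332) = 295.22 m^2


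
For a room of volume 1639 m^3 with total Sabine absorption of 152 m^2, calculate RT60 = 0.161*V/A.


RT60 = 0.161 * 1639 / 152 = 1.736 s


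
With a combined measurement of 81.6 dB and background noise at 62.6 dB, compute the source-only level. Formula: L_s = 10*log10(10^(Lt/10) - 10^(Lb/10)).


10^(81.6/10) = 1.44544e+08
10^(62.6/10) = 1.8197e+06
Difference = 1.44544e+08 - 1.8197e+06 = 1.42724e+08
L_source = 10*log10(1.42724e+08) = 81.545 dB


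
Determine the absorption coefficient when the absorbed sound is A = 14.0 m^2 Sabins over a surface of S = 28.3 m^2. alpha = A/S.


Absorption coefficient = absorbed power / incident power
alpha = A / S = 14.0 / 28.3 = 0.4947


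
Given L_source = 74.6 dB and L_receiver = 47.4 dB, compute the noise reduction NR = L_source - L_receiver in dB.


NR = L_source - L_receiver (difference between source and receiving room levels)
NR = 74.6 - 47.4 = 27.2 dB


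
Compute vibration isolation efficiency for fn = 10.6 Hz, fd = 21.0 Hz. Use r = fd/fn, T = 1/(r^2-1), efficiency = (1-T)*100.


r = 21.0 / 10.6 = 1.98113
r^2 - 1 = 1.98113^2 - 1 = 2.92488
T = 1/2.92488 = 0.341894
Efficiency = (1 - 0.341894)*100 = 65.811 %


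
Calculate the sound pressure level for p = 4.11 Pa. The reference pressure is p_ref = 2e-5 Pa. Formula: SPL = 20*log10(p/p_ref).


p / p_ref = 4.11 / 2e-5 = 205500
SPL = 20 * log10(205500) = 106.26 dB


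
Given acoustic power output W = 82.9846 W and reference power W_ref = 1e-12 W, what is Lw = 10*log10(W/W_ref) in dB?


W / W_ref = 82.9846 / 1e-12 = 8.29846e+13
Lw = 10 * log10(8.29846e+13) = 139.19 dB


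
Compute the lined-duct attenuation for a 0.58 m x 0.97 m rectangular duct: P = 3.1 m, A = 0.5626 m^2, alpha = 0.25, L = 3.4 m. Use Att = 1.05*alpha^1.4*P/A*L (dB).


alpha^1.4 = 0.25^1.4 = 0.143587
Attenuation rate = 1.05 * alpha^1.4 * P / A
= 1.05 * 0.143587 * 3.1 / 0.5626 = 0.830742 dB/m
Total Att = 0.830742 * 3.4 = 2.8245 dB


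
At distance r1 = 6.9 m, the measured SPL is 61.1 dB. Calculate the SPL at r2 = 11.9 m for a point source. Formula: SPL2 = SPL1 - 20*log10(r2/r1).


r2/r1 = 11.9/6.9 = 1.72464
Correction = 20*log10(1.72464) = 4.73397 dB
SPL2 = 61.1 - 4.73397 = 56.366 dB


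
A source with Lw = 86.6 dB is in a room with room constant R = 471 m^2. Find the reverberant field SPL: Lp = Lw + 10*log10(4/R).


4/R = 4/471 = 0.00849257
Lp = 86.6 + 10*log10(0.00849257) = 65.89 dB


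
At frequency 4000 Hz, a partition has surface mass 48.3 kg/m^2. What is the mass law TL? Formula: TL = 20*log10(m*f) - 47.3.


m * f = 48.3 * 4000 = 193200
20*log10(193200) = 105.72 dB
TL = 105.72 - 47.3 = 58.42 dB


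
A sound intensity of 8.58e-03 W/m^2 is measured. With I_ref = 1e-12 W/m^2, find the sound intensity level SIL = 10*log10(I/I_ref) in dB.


I / I_ref = 8.58e-03 / 1e-12 = 8.58e+09
SIL = 10 * log10(8.58e+09) = 99.335 dB


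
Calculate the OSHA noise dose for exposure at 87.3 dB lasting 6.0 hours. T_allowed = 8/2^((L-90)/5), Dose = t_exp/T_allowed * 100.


T_allowed = 8 / 2^((87.3 - 90)/5) = 11.6318 hr
Dose = 6.0 / 11.6318 * 100 = 51.583 %


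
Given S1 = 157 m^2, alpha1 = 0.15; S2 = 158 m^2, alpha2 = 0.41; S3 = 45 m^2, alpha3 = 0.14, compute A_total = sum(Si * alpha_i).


157 * 0.15 = 23.55
158 * 0.41 = 64.78
45 * 0.14 = 6.3
A_total = 23.55 + 64.78 + 6.3 = 94.63 m^2


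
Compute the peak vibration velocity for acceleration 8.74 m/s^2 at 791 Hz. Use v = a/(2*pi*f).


omega = 2*pi*f = 2*pi*791 = 4970 rad/s
v = a / omega = 8.74 / 4970 = 0.0017586 m/s


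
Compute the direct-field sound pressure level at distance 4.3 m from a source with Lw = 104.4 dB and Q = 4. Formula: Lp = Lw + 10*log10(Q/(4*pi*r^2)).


4*pi*r^2 = 4*pi*4.3^2 = 232.352 m^2
Q / (4*pi*r^2) = 4 / 232.352 = 0.0172153
Lp = 104.4 + 10*log10(0.0172153) = 86.759 dB


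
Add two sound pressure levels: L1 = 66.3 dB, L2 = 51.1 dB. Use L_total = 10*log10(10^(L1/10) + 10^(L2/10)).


10^(66.3/10) = 4.2658e+06
10^(51.1/10) = 128825
Sum = 4.2658e+06 + 128825 = 4.39462e+06
L_total = 10*log10(4.39462e+06) = 66.429 dB


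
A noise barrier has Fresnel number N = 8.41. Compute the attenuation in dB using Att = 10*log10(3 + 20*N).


3 + 20*N = 3 + 20*8.41 = 171.2
Att = 10*log10(171.2) = 22.335 dB


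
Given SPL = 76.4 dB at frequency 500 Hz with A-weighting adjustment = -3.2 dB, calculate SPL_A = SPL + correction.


A-weighting table: 500 Hz -> -3.2 dB correction
SPL_A = SPL + correction = 76.4 + (-3.2) = 73.2 dBA


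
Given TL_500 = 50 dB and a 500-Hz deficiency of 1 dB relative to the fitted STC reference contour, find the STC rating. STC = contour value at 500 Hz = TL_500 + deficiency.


By ASTM E413, STC = value of the fitted reference contour at 500 Hz.
Contour value at 500 Hz = TL_500 + deficiency = 50 + 1 = 51
STC = 51


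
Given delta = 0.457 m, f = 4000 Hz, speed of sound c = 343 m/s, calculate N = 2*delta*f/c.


N = 2*delta*f/c = 2*delta/lambda, where lambda = c/f
lambda = 343 / 4000 = 0.08575 m
N = 2 * 0.457 / 0.08575 = 10.659


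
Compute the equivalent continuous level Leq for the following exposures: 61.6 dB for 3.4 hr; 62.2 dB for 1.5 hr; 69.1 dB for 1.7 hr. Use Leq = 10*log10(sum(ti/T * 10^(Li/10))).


T_total = 3.4 + 1.5 + 1.7 = 6.6 hr
(3.4/6.6) * 10^(61.6/10) = 744620
(1.5/6.6) * 10^(62.2/10) = 377179
(1.7/6.6) * 10^(69.1/10) = 2.09365e+06
Sum = 744620 + 377179 + 2.09365e+06 = 3.21545e+06
Leq = 10*log10(3.21545e+06) = 65.072 dB


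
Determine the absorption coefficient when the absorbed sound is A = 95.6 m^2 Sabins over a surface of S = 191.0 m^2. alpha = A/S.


Absorption coefficient = absorbed power / incident power
alpha = A / S = 95.6 / 191.0 = 0.50052


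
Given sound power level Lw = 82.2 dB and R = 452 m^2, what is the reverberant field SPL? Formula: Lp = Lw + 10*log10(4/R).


4/R = 4/452 = 0.00884956
Lp = 82.2 + 10*log10(0.00884956) = 61.669 dB


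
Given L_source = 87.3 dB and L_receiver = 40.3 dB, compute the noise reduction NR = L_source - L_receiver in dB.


NR = L_source - L_receiver (difference between source and receiving room levels)
NR = 87.3 - 40.3 = 47 dB


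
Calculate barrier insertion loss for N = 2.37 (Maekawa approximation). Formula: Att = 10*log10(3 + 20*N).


3 + 20*N = 3 + 20*2.37 = 50.4
Att = 10*log10(50.4) = 17.024 dB


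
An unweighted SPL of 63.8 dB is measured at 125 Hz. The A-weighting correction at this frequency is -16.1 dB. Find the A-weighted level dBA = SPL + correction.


A-weighting table: 125 Hz -> -16.1 dB correction
SPL_A = SPL + correction = 63.8 + (-16.1) = 47.7 dBA


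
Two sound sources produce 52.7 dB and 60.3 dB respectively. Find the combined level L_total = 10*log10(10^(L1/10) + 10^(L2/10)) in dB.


10^(52.7/10) = 186209
10^(60.3/10) = 1.07152e+06
Sum = 186209 + 1.07152e+06 = 1.25773e+06
L_total = 10*log10(1.25773e+06) = 60.996 dB


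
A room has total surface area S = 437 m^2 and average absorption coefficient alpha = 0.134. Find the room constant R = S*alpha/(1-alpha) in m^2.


R = 437 * 0.134 / (1 - 0.134) = 67.619 m^2


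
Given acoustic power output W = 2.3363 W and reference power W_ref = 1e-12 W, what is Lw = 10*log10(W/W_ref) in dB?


W / W_ref = 2.3363 / 1e-12 = 2.3363e+12
Lw = 10 * log10(2.3363e+12) = 123.69 dB


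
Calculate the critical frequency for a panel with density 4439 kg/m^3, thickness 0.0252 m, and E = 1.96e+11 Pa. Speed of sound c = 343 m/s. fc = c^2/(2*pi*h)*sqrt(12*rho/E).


12*rho/E = 12*4439/1.96e+11 = 2.71776e-07
sqrt(12*rho/E) = sqrt(2.71776e-07) = 0.000521321
c^2/(2*pi*h) = 343^2/(2*pi*0.0252) = 743033
fc = 743033 * 0.000521321 = 387.36 Hz


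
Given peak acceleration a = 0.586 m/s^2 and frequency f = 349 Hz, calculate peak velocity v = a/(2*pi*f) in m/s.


omega = 2*pi*f = 2*pi*349 = 2192.83 rad/s
v = a / omega = 0.586 / 2192.83 = 0.00026723 m/s


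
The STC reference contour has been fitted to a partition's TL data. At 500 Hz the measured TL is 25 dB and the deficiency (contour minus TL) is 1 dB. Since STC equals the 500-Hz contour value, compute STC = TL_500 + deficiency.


By ASTM E413, STC = value of the fitted reference contour at 500 Hz.
Contour value at 500 Hz = TL_500 + deficiency = 25 + 1 = 26
STC = 26


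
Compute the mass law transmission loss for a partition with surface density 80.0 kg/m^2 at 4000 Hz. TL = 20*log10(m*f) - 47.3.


m * f = 80.0 * 4000 = 320000
20*log10(320000) = 110.103 dB
TL = 110.103 - 47.3 = 62.803 dB


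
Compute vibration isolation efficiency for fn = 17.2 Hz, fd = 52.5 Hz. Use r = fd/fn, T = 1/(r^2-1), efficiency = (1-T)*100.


r = 52.5 / 17.2 = 3.05233
r^2 - 1 = 3.05233^2 - 1 = 8.31672
T = 1/8.31672 = 0.12024
Efficiency = (1 - 0.12024)*100 = 87.976 %


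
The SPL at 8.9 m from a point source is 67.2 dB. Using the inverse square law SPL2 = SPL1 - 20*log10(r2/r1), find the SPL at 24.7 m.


r2/r1 = 24.7/8.9 = 2.77528
Correction = 20*log10(2.77528) = 8.86614 dB
SPL2 = 67.2 - 8.86614 = 58.334 dB


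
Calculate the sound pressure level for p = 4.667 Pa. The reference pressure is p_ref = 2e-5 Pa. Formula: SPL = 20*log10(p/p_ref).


p / p_ref = 4.667 / 2e-5 = 233350
SPL = 20 * log10(233350) = 107.36 dB


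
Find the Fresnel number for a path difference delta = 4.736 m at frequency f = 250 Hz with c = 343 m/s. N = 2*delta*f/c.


N = 2*delta*f/c = 2*delta/lambda, where lambda = c/f
lambda = 343 / 250 = 1.372 m
N = 2 * 4.736 / 1.372 = 6.9038


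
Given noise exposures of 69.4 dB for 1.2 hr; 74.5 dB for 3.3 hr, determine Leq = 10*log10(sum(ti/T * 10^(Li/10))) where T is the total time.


T_total = 1.2 + 3.3 = 4.5 hr
(1.2/4.5) * 10^(69.4/10) = 2.32257e+06
(3.3/4.5) * 10^(74.5/10) = 2.06681e+07
Sum = 2.32257e+06 + 2.06681e+07 = 2.29907e+07
Leq = 10*log10(2.29907e+07) = 73.616 dB


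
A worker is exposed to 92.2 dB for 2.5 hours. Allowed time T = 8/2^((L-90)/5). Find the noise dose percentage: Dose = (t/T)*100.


T_allowed = 8 / 2^((92.2 - 90)/5) = 5.89708 hr
Dose = 2.5 / 5.89708 * 100 = 42.394 %


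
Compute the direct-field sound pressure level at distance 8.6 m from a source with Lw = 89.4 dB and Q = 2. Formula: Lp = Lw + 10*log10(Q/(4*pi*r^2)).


4*pi*r^2 = 4*pi*8.6^2 = 929.409 m^2
Q / (4*pi*r^2) = 2 / 929.409 = 0.00215191
Lp = 89.4 + 10*log10(0.00215191) = 62.728 dB


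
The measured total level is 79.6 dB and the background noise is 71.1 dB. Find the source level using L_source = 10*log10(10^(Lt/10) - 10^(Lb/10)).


10^(79.6/10) = 9.12011e+07
10^(71.1/10) = 1.28825e+07
Difference = 9.12011e+07 - 1.28825e+07 = 7.83186e+07
L_source = 10*log10(7.83186e+07) = 78.939 dB


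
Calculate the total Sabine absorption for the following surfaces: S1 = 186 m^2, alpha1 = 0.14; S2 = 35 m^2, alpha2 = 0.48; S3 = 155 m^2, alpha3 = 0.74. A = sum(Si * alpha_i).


186 * 0.14 = 26.04
35 * 0.48 = 16.8
155 * 0.74 = 114.7
A_total = 26.04 + 16.8 + 114.7 = 157.54 m^2


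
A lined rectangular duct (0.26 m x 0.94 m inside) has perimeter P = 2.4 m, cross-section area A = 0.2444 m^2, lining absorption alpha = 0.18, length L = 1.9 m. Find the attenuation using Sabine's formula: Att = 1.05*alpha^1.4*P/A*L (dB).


alpha^1.4 = 0.18^1.4 = 0.0906529
Attenuation rate = 1.05 * alpha^1.4 * P / A
= 1.05 * 0.0906529 * 2.4 / 0.2444 = 0.934719 dB/m
Total Att = 0.934719 * 1.9 = 1.776 dB


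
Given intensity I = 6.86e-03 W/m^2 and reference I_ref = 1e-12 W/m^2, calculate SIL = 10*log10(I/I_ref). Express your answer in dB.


I / I_ref = 6.86e-03 / 1e-12 = 6.86e+09
SIL = 10 * log10(6.86e+09) = 98.363 dB


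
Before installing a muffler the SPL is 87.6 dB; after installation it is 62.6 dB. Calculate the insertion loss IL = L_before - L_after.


Insertion loss = SPL without muffler - SPL with muffler
IL = 87.6 - 62.6 = 25 dB


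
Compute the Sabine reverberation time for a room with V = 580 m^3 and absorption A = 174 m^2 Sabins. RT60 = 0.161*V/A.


RT60 = 0.161 * 580 / 174 = 0.53667 s


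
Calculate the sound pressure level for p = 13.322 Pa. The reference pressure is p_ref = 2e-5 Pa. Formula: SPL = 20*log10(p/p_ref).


p / p_ref = 13.322 / 2e-5 = 666100
SPL = 20 * log10(666100) = 116.47 dB


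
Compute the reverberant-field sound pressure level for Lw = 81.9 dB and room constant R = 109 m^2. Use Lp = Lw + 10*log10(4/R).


4/R = 4/109 = 0.0366972
Lp = 81.9 + 10*log10(0.0366972) = 67.546 dB


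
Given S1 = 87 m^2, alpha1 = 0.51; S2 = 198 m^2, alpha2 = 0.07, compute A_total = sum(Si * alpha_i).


87 * 0.51 = 44.37
198 * 0.07 = 13.86
A_total = 44.37 + 13.86 = 58.23 m^2


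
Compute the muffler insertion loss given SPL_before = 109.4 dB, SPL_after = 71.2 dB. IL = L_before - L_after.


Insertion loss = SPL without muffler - SPL with muffler
IL = 109.4 - 71.2 = 38.2 dB


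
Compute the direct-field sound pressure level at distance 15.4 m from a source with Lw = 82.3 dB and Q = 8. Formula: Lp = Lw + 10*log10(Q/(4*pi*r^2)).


4*pi*r^2 = 4*pi*15.4^2 = 2980.24 m^2
Q / (4*pi*r^2) = 8 / 2980.24 = 0.00268435
Lp = 82.3 + 10*log10(0.00268435) = 56.588 dB


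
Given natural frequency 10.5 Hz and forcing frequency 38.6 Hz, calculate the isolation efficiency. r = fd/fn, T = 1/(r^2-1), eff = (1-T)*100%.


r = 38.6 / 10.5 = 3.67619
r^2 - 1 = 3.67619^2 - 1 = 12.5144
T = 1/12.5144 = 0.0799079
Efficiency = (1 - 0.0799079)*100 = 92.009 %


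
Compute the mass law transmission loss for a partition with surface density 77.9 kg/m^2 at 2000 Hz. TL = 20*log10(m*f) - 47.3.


m * f = 77.9 * 2000 = 155800
20*log10(155800) = 103.851 dB
TL = 103.851 - 47.3 = 56.551 dB


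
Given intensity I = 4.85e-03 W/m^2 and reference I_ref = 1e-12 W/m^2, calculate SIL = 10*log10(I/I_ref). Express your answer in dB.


I / I_ref = 4.85e-03 / 1e-12 = 4.85e+09
SIL = 10 * log10(4.85e+09) = 96.857 dB
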